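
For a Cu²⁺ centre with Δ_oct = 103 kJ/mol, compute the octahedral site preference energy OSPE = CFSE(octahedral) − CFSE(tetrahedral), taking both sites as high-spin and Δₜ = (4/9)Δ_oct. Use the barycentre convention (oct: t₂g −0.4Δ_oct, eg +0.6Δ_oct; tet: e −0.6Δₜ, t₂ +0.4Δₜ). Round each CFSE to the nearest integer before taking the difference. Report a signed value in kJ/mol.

-44

Cu²⁺: group 11, so d-count = 11 − 2 = 9.
In an octahedral site d⁹ (HS) is t2g^6 e_g^3, giving CFSE(oct) = -0.6Δ_oct = -62 kJ/mol.
Tetrahedral e^4 t2^5 gives -0.4Δₜ = -0.4 × (4/9) × 103 = -18 kJ/mol.
OSPE = -62 − (-18) = -44 kJ/mol.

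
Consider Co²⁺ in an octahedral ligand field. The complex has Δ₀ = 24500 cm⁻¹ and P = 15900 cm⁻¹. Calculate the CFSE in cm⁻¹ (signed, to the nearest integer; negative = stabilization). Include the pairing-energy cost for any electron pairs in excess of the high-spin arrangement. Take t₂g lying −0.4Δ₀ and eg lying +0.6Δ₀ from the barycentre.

-28200

Co sits in group 9; removing 2 electrons leaves Co²⁺ with 9 − 2 = 7 d electrons.
Here Δ₀ > P (24500 > 15900), so the low-spin state is favoured.
Filling d⁷ accordingly: t₂g⁶ eg¹.
Orbital CFSE = -1.8Δ₀ = -1.8 × 24500 = -44100 cm⁻¹.
Excess pairs vs high-spin: 3 − 2 = 1; pairing cost = +15900 cm⁻¹.
Net CFSE = -44100 + 15900 = -28200 cm⁻¹.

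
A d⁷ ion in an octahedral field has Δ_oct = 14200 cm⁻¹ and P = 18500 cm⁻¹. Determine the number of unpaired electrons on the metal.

3

With Δ_oct < P the complex is high-spin.
Filling d⁷ accordingly: t₂g⁵ eg².
Unpaired electrons: 3.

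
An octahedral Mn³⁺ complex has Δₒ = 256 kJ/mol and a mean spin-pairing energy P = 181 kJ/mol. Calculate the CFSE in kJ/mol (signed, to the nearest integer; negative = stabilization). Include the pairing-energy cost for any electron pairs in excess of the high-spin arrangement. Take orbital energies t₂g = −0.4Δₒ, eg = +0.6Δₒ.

Mn is in group 7, so Mn³⁺ is d⁴ (7 − 3 = 4).
With Δₒ > P the complex is low-spin.
Configuration: t₂g⁴ eg⁰.
Orbital CFSE = -1.6Δₒ = -1.6 × 256 = -410 kJ/mol.
Excess pairs vs high-spin: 1 − 0 = 1; pairing cost = +181 kJ/mol.
Net CFSE = -410 + 181 = -229 kJ/mol.

-229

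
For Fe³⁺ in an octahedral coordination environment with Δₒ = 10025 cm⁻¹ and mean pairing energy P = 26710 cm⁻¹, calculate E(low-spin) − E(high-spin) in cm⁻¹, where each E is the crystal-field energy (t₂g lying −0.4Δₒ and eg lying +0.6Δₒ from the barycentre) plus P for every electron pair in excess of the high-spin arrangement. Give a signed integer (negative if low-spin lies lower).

33370

Fe is in group 8, so Fe³⁺ is d⁵ (8 − 3 = 5).
In the high-spin limit (t₂g³ eg²) the orbital term is 0.0Δₒ = 0 cm⁻¹, with no excess pairing.
For low-spin the configuration is t₂g⁵ eg⁰: orbital energy -2.0 × 10025 = -20050 cm⁻¹, and 2 additional pairs relative to high-spin add 53420 cm⁻¹, giving 33370 cm⁻¹.
The difference is 33370 − (0) = 33370 cm⁻¹, so high-spin lies lower.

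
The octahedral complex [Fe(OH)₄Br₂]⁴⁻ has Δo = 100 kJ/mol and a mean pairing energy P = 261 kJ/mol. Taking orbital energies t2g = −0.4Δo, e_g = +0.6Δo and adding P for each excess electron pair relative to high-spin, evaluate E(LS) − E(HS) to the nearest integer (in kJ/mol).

Ligand charges: 4×(-1) from OH⁻ and 2×(-1) from Br⁻ sum to -6; with overall charge -4, Fe is +2.
Fe is in group 8, so Fe²⁺ is d⁶ (8 − 2 = 6).
High-spin d⁶ fills as t2g^4 e_g^2 with CFSE 4(−0.4) + 2(+0.6) = -0.4Δo = -40 kJ/mol.
For low-spin the configuration is t2g^6 e_g^0: orbital energy -2.4 × 100 = -240 kJ/mol, and 2 additional pairs relative to high-spin add 522 kJ/mol, giving 282 kJ/mol.
E(LS) − E(HS) = 282 − (-40) = 322 kJ/mol.

322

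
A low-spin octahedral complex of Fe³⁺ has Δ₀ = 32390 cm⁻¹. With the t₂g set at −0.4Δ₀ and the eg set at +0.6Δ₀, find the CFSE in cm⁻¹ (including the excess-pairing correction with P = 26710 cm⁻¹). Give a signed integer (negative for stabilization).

Fe is in group 8, so Fe³⁺ is d⁵ (8 − 3 = 5).
The d⁵ electrons fill as t₂g⁵ eg⁰.
Orbital CFSE = 5(-0.4) + 0(0.6) = -2.0Δ₀ = -2.0 × 32390 = -64780 cm⁻¹.
Pairing penalty: 2 pairs vs 0 in the high-spin reference → 2 extra × P = 53420 cm⁻¹.
Net CFSE = -64780 + 53420 = -11360 cm⁻¹.

-11360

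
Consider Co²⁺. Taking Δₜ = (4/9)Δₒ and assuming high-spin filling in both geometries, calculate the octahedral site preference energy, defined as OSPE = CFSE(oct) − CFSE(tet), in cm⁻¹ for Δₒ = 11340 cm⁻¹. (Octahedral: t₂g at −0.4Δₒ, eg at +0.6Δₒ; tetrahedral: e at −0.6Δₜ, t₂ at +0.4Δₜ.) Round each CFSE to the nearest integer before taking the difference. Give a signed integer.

Co sits in group 9; removing 2 electrons leaves Co²⁺ with 9 − 2 = 7 d electrons.
Octahedral high-spin t₂g⁵ eg²: CFSE = -0.8 × 11340 = -9072 cm⁻¹.
Tetrahedral: e⁴ t₂³, CFSE = 4(−0.6) + 3(+0.4) = -1.2Δₜ = -1.2 × (4/9) × 11340 = -6048 cm⁻¹.
OSPE = CFSE(oct) − CFSE(tet) = -9072 − (-6048) = -3024 cm⁻¹.

-3024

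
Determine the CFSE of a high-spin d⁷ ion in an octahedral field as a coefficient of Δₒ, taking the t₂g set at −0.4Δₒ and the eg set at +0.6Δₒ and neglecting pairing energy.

-0.8 Δₒ

Configuration: t₂g⁵ eg².
CFSE = 5(-0.4Δₒ) + 2(0.6Δₒ) = -2.0Δₒ + 1.2Δₒ = -0.8Δₒ.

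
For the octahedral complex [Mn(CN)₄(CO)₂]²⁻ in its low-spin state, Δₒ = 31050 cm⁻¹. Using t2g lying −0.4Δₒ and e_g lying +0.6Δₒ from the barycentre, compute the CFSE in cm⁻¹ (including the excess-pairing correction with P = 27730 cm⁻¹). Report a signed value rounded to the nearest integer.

Ligand charges: 4×(-1) from CN⁻ and 2×(+0) from CO sum to -4; with overall charge -2, Mn is +2.
Mn²⁺: group 7, so d-count = 7 − 2 = 5.
Configuration: t2g^5 e_g^0.
The orbital stabilization is -2.0Δₒ = -2.0 × 31050 = -62100 cm⁻¹.
Relative to high-spin t2g^3 e_g^2 (0 paired), the low-spin configuration has 2 additional pairs, contributing +2 × 27730 = +55460 cm⁻¹.
Net CFSE = -62100 + 55460 = -6640 cm⁻¹.

-6640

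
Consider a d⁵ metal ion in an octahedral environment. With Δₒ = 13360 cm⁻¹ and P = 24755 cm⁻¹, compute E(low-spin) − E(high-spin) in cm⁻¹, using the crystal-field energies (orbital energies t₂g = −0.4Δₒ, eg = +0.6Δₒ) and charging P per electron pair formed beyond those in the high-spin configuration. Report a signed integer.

High-spin: t₂g³ eg², CFSE = 0.0Δₒ = 0 cm⁻¹.
For low-spin the configuration is t₂g⁵ eg⁰: orbital energy -2.0 × 13360 = -26720 cm⁻¹, and 2 additional pairs relative to high-spin add 49510 cm⁻¹, giving 22790 cm⁻¹.
E(LS) − E(HS) = 22790 − (0) = 22790 cm⁻¹.

22790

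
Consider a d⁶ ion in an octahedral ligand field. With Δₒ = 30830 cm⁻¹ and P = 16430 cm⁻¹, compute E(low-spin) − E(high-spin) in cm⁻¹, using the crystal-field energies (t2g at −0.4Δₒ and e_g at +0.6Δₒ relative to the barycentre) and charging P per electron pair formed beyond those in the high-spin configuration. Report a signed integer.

High-spin: t2g^4 e_g^2, CFSE = -0.4Δₒ = -12332 cm⁻¹.
Low-spin t2g^6 e_g^0 gives -2.4Δₒ = -73992 cm⁻¹, but forming 2 extra pairs costs 2P = 32860 cm⁻¹, so E(LS) = -73992 + 32860 = -41132 cm⁻¹.
The difference is -41132 − (-12332) = -28800 cm⁻¹, so low-spin lies lower.

-28800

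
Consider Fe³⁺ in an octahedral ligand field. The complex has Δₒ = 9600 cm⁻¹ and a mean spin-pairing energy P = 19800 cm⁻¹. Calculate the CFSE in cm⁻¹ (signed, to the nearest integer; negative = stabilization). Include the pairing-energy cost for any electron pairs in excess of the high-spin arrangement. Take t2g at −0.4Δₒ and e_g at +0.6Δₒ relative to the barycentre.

Fe³⁺: group 8, so d-count = 8 − 3 = 5.
Since Δₒ = 9600 cm⁻¹ < P = 19800 cm⁻¹, the complex adopts the high-spin configuration.
Configuration: t2g^3 e_g^2.
Orbital CFSE = 0.0Δₒ = 0.0 × 9600 = 0 cm⁻¹.
High-spin has no excess pairs, so no pairing correction applies.

0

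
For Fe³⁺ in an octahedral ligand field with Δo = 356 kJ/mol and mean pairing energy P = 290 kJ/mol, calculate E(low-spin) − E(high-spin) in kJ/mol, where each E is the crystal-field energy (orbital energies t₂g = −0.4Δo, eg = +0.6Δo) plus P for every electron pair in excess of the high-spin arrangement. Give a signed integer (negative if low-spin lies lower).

-132

Fe sits in group 8; removing 3 electrons leaves Fe³⁺ with 8 − 3 = 5 d electrons.
High-spin d⁵ fills as t₂g³ eg² with CFSE 3(−0.4) + 2(+0.6) = 0.0Δo = 0 kJ/mol.
Low-spin: t₂g⁵ eg⁰, orbital CFSE = -2.0Δo = -712 kJ/mol; plus 2 excess pairs × P = +580 kJ/mol; total -132 kJ/mol.
The difference is -132 − (0) = -132 kJ/mol, so low-spin lies lower.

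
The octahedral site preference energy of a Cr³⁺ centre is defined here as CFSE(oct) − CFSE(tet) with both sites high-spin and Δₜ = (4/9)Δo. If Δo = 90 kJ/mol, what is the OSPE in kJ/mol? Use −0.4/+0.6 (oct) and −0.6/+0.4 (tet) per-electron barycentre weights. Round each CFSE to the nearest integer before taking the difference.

-76

Cr³⁺: group 6, so d-count = 6 − 3 = 3.
In an octahedral site d³ (HS) is t₂g³ eg⁰, giving CFSE(oct) = -1.2Δo = -108 kJ/mol.
In a tetrahedral site the filling is e² t₂¹: CFSE(tet) = -0.8Δₜ = -0.8 × (4/9)(90) = -32 kJ/mol.
OSPE = -108 − (-32) = -76 kJ/mol.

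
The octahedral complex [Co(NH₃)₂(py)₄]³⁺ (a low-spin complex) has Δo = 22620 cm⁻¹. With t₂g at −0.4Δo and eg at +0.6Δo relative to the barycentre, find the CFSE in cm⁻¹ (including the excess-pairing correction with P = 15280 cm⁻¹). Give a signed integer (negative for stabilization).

-23728

Ligand charges: 2×(+0) from NH₃ and 4×(+0) from py sum to +0; with overall charge +3, Co is +3.
Group 9 minus oxidation state +3 gives a d⁶ configuration for Co³⁺.
Electron filling gives t₂g⁶ eg⁰.
Orbital CFSE = 6(-0.4) + 0(0.6) = -2.4Δo = -2.4 × 22620 = -54288 cm⁻¹.
Pairing penalty: 3 pairs vs 1 in the high-spin reference → 2 extra × P = 30560 cm⁻¹.
Overall CFSE = -54288 + 30560 = -23728 cm⁻¹.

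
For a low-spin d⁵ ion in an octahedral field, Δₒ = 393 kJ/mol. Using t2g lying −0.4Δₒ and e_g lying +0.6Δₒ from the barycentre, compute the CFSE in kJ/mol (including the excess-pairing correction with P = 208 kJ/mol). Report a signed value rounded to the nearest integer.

The d⁵ electrons fill as t2g^5 e_g^0.
Orbital CFSE = 5(-0.4) + 0(0.6) = -2.0Δₒ = -2.0 × 393 = -786 kJ/mol.
Relative to high-spin t2g^3 e_g^2 (0 paired), the low-spin configuration has 2 additional pairs, contributing +2 × 208 = +416 kJ/mol.
Combining: -786 + 416 = -370 kJ/mol.

-370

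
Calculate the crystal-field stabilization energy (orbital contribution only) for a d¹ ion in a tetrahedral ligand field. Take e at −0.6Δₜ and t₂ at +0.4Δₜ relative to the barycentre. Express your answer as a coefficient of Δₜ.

-0.6 Δₜ

With tetrahedral geometry the complex is necessarily high-spin.
Configuration: e¹ t₂⁰.
CFSE = 1(-0.6Δₜ) + 0(0.4Δₜ) = -0.6Δₜ + 0.0Δₜ = -0.6Δₜ.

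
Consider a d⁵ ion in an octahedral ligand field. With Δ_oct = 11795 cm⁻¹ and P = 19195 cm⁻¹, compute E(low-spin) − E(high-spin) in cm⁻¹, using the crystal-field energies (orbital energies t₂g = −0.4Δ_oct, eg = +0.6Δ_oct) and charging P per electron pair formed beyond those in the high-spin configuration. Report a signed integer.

High-spin: t₂g³ eg², CFSE = 0.0Δ_oct = 0 cm⁻¹.
For low-spin the configuration is t₂g⁵ eg⁰: orbital energy -2.0 × 11795 = -23590 cm⁻¹, and 2 additional pairs relative to high-spin add 38390 cm⁻¹, giving 14800 cm⁻¹.
The difference is 14800 − (0) = 14800 cm⁻¹, so high-spin lies lower.

14800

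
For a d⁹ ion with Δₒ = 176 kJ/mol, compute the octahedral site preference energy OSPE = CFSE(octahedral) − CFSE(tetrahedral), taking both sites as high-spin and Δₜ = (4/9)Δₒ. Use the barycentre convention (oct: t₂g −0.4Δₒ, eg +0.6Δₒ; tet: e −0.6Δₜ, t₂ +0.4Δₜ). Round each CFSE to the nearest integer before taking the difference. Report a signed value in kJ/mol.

-75

Octahedral (high-spin): t₂g⁶ eg³, CFSE = 6(−0.4) + 3(+0.6) = -0.6Δₒ = -0.6 × 176 = -106 kJ/mol.
In a tetrahedral site the filling is e⁴ t₂⁵: CFSE(tet) = -0.4Δₜ = -0.4 × (4/9)(176) = -31 kJ/mol.
OSPE = CFSE(oct) − CFSE(tet) = -106 − (-31) = -75 kJ/mol.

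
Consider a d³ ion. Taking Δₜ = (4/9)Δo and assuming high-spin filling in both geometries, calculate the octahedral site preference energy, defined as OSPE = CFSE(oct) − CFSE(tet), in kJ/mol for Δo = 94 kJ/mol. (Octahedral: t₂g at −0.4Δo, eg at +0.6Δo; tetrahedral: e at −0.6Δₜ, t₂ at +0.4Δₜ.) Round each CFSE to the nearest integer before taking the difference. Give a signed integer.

-80

In an octahedral site d³ (HS) is t₂g³ eg⁰, giving CFSE(oct) = -1.2Δo = -113 kJ/mol.
Tetrahedral e² t₂¹ gives -0.8Δₜ = -0.8 × (4/9) × 94 = -33 kJ/mol.
OSPE = -113 − (-33) = -80 kJ/mol.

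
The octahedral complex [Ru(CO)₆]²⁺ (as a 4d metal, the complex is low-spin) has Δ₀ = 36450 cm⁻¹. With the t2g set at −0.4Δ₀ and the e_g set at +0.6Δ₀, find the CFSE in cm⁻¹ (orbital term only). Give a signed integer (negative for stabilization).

CO is neutral, so the +2 overall charge sits on Ru: oxidation state +2.
Group 8 minus oxidation state +2 gives a d⁶ configuration for Ru²⁺.
Configuration: t2g^6 e_g^0.
CFSE(orbital) = 6×(-0.4Δ₀) + 0×(0.6Δ₀) = -2.4Δ₀; with Δ₀ = 36450 cm⁻¹ that is -87480 cm⁻¹.

-87480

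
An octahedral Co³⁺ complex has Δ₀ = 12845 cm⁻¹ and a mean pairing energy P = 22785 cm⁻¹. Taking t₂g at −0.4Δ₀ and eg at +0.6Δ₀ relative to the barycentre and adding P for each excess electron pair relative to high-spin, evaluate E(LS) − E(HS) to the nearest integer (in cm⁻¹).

Co sits in group 9; removing 3 electrons leaves Co³⁺ with 9 − 3 = 6 d electrons.
High-spin d⁶ fills as t₂g⁴ eg² with CFSE 4(−0.4) + 2(+0.6) = -0.4Δ₀ = -5138 cm⁻¹.
Low-spin t₂g⁶ eg⁰ gives -2.4Δ₀ = -30828 cm⁻¹, but forming 2 extra pairs costs 2P = 45570 cm⁻¹, so E(LS) = -30828 + 45570 = 14742 cm⁻¹.
The difference is 14742 − (-5138) = 19880 cm⁻¹, so high-spin lies lower.

19880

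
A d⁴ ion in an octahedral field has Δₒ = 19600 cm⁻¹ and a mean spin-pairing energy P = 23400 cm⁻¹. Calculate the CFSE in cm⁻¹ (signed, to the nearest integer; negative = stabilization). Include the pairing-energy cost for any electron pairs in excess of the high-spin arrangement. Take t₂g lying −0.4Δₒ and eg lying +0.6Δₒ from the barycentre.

-11760

Here Δₒ < P (19600 < 23400), so the high-spin state is favoured.
That gives t₂g³ eg¹.
Orbital CFSE = -0.6Δₒ = -0.6 × 19600 = -11760 cm⁻¹.
High-spin has no excess pairs, so no pairing correction applies.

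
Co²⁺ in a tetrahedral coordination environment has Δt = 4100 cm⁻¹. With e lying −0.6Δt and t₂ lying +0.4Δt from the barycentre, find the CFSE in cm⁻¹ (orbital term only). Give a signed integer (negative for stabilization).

-4920

Co²⁺: group 9, so d-count = 9 − 2 = 7.
Tetrahedral splitting is small, so the complex is high-spin.
Configuration: e⁴ t₂³.
Orbital CFSE = 4(-0.6) + 3(0.4) = -1.2Δt = -1.2 × 4100 = -4920 cm⁻¹.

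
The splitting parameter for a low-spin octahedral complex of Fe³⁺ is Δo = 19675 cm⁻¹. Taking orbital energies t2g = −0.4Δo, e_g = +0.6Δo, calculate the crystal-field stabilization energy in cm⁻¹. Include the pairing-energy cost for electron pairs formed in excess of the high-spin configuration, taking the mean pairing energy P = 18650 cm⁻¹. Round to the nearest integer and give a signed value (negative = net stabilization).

-2050

Group 8 minus oxidation state +3 gives a d⁵ configuration for Fe³⁺.
The d⁵ electrons fill as t2g^5 e_g^0.
Orbital CFSE = 5(-0.4) + 0(0.6) = -2.0Δo = -2.0 × 19675 = -39350 cm⁻¹.
Pairing penalty: 2 pairs vs 0 in the high-spin reference → 2 extra × P = 37300 cm⁻¹.
Net CFSE = -39350 + 37300 = -2050 cm⁻¹.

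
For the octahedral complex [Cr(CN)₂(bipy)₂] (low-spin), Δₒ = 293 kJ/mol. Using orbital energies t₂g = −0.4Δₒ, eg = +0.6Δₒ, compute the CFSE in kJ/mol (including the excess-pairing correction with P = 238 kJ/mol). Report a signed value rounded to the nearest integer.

Ligand charges: 2×(-1) from CN⁻ and 2×(+0) from bipy sum to -2; with overall charge +0, Cr is +2.
Group 6 minus oxidation state +2 gives a d⁴ configuration for Cr²⁺.
The d⁴ electrons fill as t₂g⁴ eg⁰.
The orbital stabilization is -1.6Δₒ = -1.6 × 293 = -469 kJ/mol.
Pairing penalty: 1 pair vs 0 in the high-spin reference → 1 extra × P = 238 kJ/mol.
Net CFSE = -469 + 238 = -231 kJ/mol.

-231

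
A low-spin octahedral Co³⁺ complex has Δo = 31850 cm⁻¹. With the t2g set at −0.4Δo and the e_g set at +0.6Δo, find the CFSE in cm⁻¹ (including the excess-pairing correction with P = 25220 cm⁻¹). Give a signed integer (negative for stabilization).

Co sits in group 9; removing 3 electrons leaves Co³⁺ with 9 − 3 = 6 d electrons.
The d⁶ electrons fill as t2g^6 e_g^0.
Orbital CFSE = 6(-0.4) + 0(0.6) = -2.4Δo = -2.4 × 31850 = -76440 cm⁻¹.
High-spin d⁶ would be t2g^4 e_g^2 with 1 pair; low-spin has 3, so 2 excess pairs cost +2P = +50440 cm⁻¹.
Net CFSE = -76440 + 50440 = -26000 cm⁻¹.

-26000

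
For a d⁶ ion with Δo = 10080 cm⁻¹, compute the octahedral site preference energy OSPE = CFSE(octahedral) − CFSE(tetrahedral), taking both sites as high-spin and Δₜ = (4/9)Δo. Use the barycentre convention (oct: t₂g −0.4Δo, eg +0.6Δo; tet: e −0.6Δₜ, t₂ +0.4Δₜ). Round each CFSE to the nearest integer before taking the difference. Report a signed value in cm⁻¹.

-1344

Octahedral high-spin t2g^4 e_g^2: CFSE = -0.4 × 10080 = -4032 cm⁻¹.
Tetrahedral e^3 t2^3 gives -0.6Δₜ = -0.6 × (4/9) × 10080 = -2688 cm⁻¹.
OSPE = CFSE(oct) − CFSE(tet) = -4032 − (-2688) = -1344 cm⁻¹.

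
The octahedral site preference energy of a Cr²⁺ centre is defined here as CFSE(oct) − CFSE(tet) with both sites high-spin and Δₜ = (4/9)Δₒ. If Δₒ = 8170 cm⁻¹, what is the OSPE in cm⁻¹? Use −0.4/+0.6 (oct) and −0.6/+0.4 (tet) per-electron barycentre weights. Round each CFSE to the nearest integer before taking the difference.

Cr sits in group 6; removing 2 electrons leaves Cr²⁺ with 6 − 2 = 4 d electrons.
Octahedral high-spin t₂g³ eg¹: CFSE = -0.6 × 8170 = -4902 cm⁻¹.
Tetrahedral e² t₂² gives -0.4Δₜ = -0.4 × (4/9) × 8170 = -1452 cm⁻¹.
OSPE = -4902 − (-1452) = -3450 cm⁻¹.

-3450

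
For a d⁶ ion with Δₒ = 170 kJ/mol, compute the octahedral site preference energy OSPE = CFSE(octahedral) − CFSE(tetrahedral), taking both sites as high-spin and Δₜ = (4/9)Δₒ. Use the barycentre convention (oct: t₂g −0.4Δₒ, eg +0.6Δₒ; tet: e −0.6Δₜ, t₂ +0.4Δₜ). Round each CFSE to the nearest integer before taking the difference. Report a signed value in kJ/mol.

Octahedral (high-spin): t₂g⁴ eg², CFSE = 4(−0.4) + 2(+0.6) = -0.4Δₒ = -0.4 × 170 = -68 kJ/mol.
Tetrahedral: e³ t₂³, CFSE = 3(−0.6) + 3(+0.4) = -0.6Δₜ = -0.6 × (4/9) × 170 = -45 kJ/mol.
OSPE = -68 − (-45) = -23 kJ/mol.

-23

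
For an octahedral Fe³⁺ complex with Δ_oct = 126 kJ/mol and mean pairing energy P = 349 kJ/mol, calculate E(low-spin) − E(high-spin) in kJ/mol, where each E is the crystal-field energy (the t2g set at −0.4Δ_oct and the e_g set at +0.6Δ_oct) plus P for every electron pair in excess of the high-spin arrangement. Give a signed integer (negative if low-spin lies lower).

446

Fe is in group 8, so Fe³⁺ is d⁵ (8 − 3 = 5).
In the high-spin limit (t2g^3 e_g^2) the orbital term is 0.0Δ_oct = 0 kJ/mol, with no excess pairing.
Low-spin t2g^5 e_g^0 gives -2.0Δ_oct = -252 kJ/mol, but forming 2 extra pairs costs 2P = 698 kJ/mol, so E(LS) = -252 + 698 = 446 kJ/mol.
The difference is 446 − (0) = 446 kJ/mol, so high-spin lies lower.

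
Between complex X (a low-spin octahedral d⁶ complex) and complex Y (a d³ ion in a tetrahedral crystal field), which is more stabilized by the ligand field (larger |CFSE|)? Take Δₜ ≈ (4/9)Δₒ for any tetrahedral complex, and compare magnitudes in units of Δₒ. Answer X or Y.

X: t₂g⁶ eg⁰, CFSE = -2.4Δₒ.
Y: Tetrahedral fields are weak (Δₜ ≈ 4/9 Δₒ), so electrons fill high-spin; e² t₂¹, CFSE = -0.8Δₜ ≈ -0.36Δₒ.
So X has the larger |CFSE|.

X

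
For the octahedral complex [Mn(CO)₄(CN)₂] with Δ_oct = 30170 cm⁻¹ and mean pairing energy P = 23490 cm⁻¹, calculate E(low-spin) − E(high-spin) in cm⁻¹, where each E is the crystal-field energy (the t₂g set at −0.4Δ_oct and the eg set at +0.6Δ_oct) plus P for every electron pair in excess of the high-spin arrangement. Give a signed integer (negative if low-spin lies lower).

-13360

Ligand charges: 4×(+0) from CO and 2×(-1) from CN⁻ sum to -2; with overall charge +0, Mn is +2.
Mn is in group 7, so Mn²⁺ is d⁵ (7 − 2 = 5).
High-spin: t₂g³ eg², CFSE = 0.0Δ_oct = 0 cm⁻¹.
For low-spin the configuration is t₂g⁵ eg⁰: orbital energy -2.0 × 30170 = -60340 cm⁻¹, and 2 additional pairs relative to high-spin add 46980 cm⁻¹, giving -13360 cm⁻¹.
E(LS) − E(HS) = -13360 − (0) = -13360 cm⁻¹.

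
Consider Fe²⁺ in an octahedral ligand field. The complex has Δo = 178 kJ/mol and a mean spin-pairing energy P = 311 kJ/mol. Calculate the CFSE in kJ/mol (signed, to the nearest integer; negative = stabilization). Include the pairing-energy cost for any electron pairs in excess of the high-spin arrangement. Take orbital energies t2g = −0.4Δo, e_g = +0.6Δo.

Group 8 minus oxidation state +2 gives a d⁶ configuration for Fe²⁺.
Here Δo < P (178 < 311), so the high-spin state is favoured.
Configuration: t2g^4 e_g^2.
Orbital CFSE = -0.4Δo = -0.4 × 178 = -71 kJ/mol.
High-spin has no excess pairs, so no pairing correction applies.

-71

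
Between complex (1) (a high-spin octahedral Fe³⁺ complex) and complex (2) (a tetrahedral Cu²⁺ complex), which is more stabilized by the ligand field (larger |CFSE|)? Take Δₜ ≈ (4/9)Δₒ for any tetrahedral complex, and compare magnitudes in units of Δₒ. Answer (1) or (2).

(1): Fe³⁺: group 8, so d-count = 8 − 3 = 5; t₂g³ eg², CFSE = 0.0Δₒ.
(2): Cu sits in group 11; removing 2 electrons leaves Cu²⁺ with 11 − 2 = 9 d electrons; With tetrahedral geometry the complex is necessarily high-spin; e⁴ t₂⁵, CFSE = -0.4Δₜ ≈ -0.18Δₒ.
So (2) has the larger |CFSE|.

(2)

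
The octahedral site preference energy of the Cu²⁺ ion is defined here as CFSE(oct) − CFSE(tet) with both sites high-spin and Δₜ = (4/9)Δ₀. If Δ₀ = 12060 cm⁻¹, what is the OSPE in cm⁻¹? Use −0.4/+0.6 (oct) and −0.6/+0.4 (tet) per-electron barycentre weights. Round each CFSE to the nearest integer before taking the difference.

-5092

Cu is in group 11, so Cu²⁺ is d⁹ (11 − 2 = 9).
Octahedral (high-spin): t2g^6 e_g^3, CFSE = 6(−0.4) + 3(+0.6) = -0.6Δ₀ = -0.6 × 12060 = -7236 cm⁻¹.
Tetrahedral e^4 t2^5 gives -0.4Δₜ = -0.4 × (4/9) × 12060 = -2144 cm⁻¹.
OSPE = CFSE(oct) − CFSE(tet) = -7236 − (-2144) = -5092 cm⁻¹.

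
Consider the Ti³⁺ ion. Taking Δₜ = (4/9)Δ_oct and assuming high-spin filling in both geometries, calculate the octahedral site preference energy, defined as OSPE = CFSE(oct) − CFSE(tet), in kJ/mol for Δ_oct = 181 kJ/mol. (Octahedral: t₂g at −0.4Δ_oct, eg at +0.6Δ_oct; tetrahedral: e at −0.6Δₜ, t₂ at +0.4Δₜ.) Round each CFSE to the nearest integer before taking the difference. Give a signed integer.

Group 4 minus oxidation state +3 gives a d¹ configuration for Ti³⁺.
In an octahedral site d¹ (HS) is t₂g¹ eg⁰, giving CFSE(oct) = -0.4Δ_oct = -72 kJ/mol.
In a tetrahedral site the filling is e¹ t₂⁰: CFSE(tet) = -0.6Δₜ = -0.6 × (4/9)(181) = -48 kJ/mol.
OSPE = CFSE(oct) − CFSE(tet) = -72 − (-48) = -24 kJ/mol.

-24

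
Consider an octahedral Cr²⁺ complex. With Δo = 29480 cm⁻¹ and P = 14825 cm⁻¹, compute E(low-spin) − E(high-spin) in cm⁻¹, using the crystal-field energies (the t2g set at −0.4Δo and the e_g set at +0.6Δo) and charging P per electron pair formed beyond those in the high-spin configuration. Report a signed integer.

Cr sits in group 6; removing 2 electrons leaves Cr²⁺ with 6 − 2 = 4 d electrons.
High-spin: t2g^3 e_g^1, CFSE = -0.6Δo = -17688 cm⁻¹.
For low-spin the configuration is t2g^4 e_g^0: orbital energy -1.6 × 29480 = -47168 cm⁻¹, and 1 additional pair relative to high-spin adds 14825 cm⁻¹, giving -32343 cm⁻¹.
Thus E(LS) − E(HS) = -14655 cm⁻¹.

-14655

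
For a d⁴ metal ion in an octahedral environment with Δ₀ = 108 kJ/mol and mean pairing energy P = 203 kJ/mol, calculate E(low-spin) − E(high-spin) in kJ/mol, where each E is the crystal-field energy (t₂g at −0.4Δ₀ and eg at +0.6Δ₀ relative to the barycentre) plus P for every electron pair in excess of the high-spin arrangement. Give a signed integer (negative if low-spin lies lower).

95

In the high-spin limit (t₂g³ eg¹) the orbital term is -0.6Δ₀ = -65 kJ/mol, with no excess pairing.
For low-spin the configuration is t₂g⁴ eg⁰: orbital energy -1.6 × 108 = -173 kJ/mol, and 1 additional pair relative to high-spin adds 203 kJ/mol, giving 30 kJ/mol.
Thus E(LS) − E(HS) = 95 kJ/mol.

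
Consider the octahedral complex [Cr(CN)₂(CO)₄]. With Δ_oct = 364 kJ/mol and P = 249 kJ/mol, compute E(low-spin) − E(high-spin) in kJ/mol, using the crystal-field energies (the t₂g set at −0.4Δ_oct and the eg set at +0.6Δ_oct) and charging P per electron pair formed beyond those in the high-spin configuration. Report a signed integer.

Ligand charges: 2×(-1) from CN⁻ and 4×(+0) from CO sum to -2; with overall charge +0, Cr is +2.
Group 6 minus oxidation state +2 gives a d⁴ configuration for Cr²⁺.
High-spin: t₂g³ eg¹, CFSE = -0.6Δ_oct = -218 kJ/mol.
Low-spin t₂g⁴ eg⁰ gives -1.6Δ_oct = -582 kJ/mol, but forming 1 extra pair costs 1P = 249 kJ/mol, so E(LS) = -582 + 249 = -333 kJ/mol.
Thus E(LS) − E(HS) = -115 kJ/mol.

-115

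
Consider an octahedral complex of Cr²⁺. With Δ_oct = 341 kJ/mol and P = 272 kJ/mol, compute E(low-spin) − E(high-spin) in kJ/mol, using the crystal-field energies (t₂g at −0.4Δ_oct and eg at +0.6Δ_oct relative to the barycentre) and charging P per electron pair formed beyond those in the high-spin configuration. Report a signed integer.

Group 6 minus oxidation state +2 gives a d⁴ configuration for Cr²⁺.
In the high-spin limit (t₂g³ eg¹) the orbital term is -0.6Δ_oct = -205 kJ/mol, with no excess pairing.
For low-spin the configuration is t₂g⁴ eg⁰: orbital energy -1.6 × 341 = -546 kJ/mol, and 1 additional pair relative to high-spin adds 272 kJ/mol, giving -274 kJ/mol.
E(LS) − E(HS) = -274 − (-205) = -69 kJ/mol.

-69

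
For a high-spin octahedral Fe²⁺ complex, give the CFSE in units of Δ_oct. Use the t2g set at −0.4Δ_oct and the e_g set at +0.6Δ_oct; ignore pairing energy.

-0.4 Δ_oct

Group 8 minus oxidation state +2 gives a d⁶ configuration for Fe²⁺.
Configuration: t2g^4 e_g^2.
CFSE = 4(-0.4Δ_oct) + 2(0.6Δ_oct) = -1.6Δ_oct + 1.2Δ_oct = -0.4Δ_oct.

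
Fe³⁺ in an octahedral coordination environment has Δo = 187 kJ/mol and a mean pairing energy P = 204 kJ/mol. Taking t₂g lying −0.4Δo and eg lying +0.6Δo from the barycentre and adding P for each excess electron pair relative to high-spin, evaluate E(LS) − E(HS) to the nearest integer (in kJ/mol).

Fe sits in group 8; removing 3 electrons leaves Fe³⁺ with 8 − 3 = 5 d electrons.
High-spin d⁵ fills as t₂g³ eg² with CFSE 3(−0.4) + 2(+0.6) = 0.0Δo = 0 kJ/mol.
Low-spin t₂g⁵ eg⁰ gives -2.0Δo = -374 kJ/mol, but forming 2 extra pairs costs 2P = 408 kJ/mol, so E(LS) = -374 + 408 = 34 kJ/mol.
E(LS) − E(HS) = 34 − (0) = 34 kJ/mol.

34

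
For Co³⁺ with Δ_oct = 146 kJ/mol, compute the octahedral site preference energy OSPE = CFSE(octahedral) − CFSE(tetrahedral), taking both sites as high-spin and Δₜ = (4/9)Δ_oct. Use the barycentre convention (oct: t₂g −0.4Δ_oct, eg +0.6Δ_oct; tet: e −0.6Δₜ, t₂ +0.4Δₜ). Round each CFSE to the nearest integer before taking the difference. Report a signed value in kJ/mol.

Co sits in group 9; removing 3 electrons leaves Co³⁺ with 9 − 3 = 6 d electrons.
In an octahedral site d⁶ (HS) is t₂g⁴ eg², giving CFSE(oct) = -0.4Δ_oct = -58 kJ/mol.
Tetrahedral e³ t₂³ gives -0.6Δₜ = -0.6 × (4/9) × 146 = -39 kJ/mol.
Subtracting, OSPE = -58 − (-39) = -19 kJ/mol.

-19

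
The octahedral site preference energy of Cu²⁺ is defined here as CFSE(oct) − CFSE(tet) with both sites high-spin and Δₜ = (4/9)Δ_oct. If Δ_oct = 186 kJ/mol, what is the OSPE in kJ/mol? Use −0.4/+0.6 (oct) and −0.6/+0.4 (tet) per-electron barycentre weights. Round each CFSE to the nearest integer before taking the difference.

Cu sits in group 11; removing 2 electrons leaves Cu²⁺ with 11 − 2 = 9 d electrons.
In an octahedral site d⁹ (HS) is t₂g⁶ eg³, giving CFSE(oct) = -0.6Δ_oct = -112 kJ/mol.
In a tetrahedral site the filling is e⁴ t₂⁵: CFSE(tet) = -0.4Δₜ = -0.4 × (4/9)(186) = -33 kJ/mol.
OSPE = CFSE(oct) − CFSE(tet) = -112 − (-33) = -79 kJ/mol.

-79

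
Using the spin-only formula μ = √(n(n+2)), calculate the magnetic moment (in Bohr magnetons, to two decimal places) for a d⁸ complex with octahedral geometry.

2.83 Bohr magnetons

For octahedral d⁸ the high- and low-spin configurations coincide.
Configuration: t2g^6 e_g^2 → 2 unpaired electrons.
μ(spin-only) = √[2(2+2)] = √8 ≈ 2.83 Bohr magnetons.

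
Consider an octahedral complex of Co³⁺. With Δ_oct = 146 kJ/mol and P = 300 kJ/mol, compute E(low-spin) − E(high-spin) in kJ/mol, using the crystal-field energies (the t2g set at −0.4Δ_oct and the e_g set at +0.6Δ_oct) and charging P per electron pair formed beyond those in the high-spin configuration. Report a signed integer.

308

Co³⁺: group 9, so d-count = 9 − 3 = 6.
High-spin d⁶ fills as t2g^4 e_g^2 with CFSE 4(−0.4) + 2(+0.6) = -0.4Δ_oct = -58 kJ/mol.
Low-spin: t2g^6 e_g^0, orbital CFSE = -2.4Δ_oct = -350 kJ/mol; plus 2 excess pairs × P = +600 kJ/mol; total 250 kJ/mol.
E(LS) − E(HS) = 250 − (-58) = 308 kJ/mol.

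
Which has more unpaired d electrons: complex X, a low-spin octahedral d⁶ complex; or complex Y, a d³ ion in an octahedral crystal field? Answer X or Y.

Y

X: t2g^6 e_g^0 → 0 unpaired.
Y: For octahedral d³ the high- and low-spin configurations coincide; t2g^3 e_g^0 → 3 unpaired.
So Y has more unpaired electrons.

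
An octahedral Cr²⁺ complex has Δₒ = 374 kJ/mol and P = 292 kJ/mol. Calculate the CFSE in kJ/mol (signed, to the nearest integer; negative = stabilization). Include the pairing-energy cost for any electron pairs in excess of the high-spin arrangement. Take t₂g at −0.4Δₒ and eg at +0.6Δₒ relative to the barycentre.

-306

Cr²⁺: group 6, so d-count = 6 − 2 = 4.
With Δₒ > P the complex is low-spin.
That gives t₂g⁴ eg⁰.
Orbital CFSE = -1.6Δₒ = -1.6 × 374 = -598 kJ/mol.
Excess pairs vs high-spin: 1 − 0 = 1; pairing cost = +292 kJ/mol.
Net CFSE = -598 + 292 = -306 kJ/mol.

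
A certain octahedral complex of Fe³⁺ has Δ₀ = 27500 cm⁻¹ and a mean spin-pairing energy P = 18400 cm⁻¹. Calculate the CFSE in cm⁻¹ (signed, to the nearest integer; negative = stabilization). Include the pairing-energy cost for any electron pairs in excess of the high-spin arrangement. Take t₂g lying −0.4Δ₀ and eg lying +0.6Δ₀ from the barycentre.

Fe sits in group 8; removing 3 electrons leaves Fe³⁺ with 8 − 3 = 5 d electrons.
With Δ₀ > P the complex is low-spin.
Filling d⁵ accordingly: t₂g⁵ eg⁰.
Orbital CFSE = -2.0Δ₀ = -2.0 × 27500 = -55000 cm⁻¹.
Excess pairs vs high-spin: 2 − 0 = 2; pairing cost = +36800 cm⁻¹.
Net CFSE = -55000 + 36800 = -18200 cm⁻¹.

-18200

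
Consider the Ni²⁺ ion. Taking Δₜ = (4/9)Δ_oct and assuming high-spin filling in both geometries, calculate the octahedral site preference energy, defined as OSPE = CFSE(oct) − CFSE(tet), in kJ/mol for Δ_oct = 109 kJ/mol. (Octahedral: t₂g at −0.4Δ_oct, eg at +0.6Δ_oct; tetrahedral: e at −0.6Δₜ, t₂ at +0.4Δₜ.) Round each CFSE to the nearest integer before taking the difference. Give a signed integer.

Ni²⁺: group 10, so d-count = 10 − 2 = 8.
Octahedral (high-spin): t₂g⁶ eg², CFSE = 6(−0.4) + 2(+0.6) = -1.2Δ_oct = -1.2 × 109 = -131 kJ/mol.
In a tetrahedral site the filling is e⁴ t₂⁴: CFSE(tet) = -0.8Δₜ = -0.8 × (4/9)(109) = -39 kJ/mol.
OSPE = CFSE(oct) − CFSE(tet) = -131 − (-39) = -92 kJ/mol.

-92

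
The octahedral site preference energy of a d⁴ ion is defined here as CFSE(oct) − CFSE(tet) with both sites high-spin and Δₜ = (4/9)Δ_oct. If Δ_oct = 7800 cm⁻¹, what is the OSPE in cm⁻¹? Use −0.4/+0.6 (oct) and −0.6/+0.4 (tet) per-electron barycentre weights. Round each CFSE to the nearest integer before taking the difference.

-3293

Octahedral (high-spin): t₂g³ eg¹, CFSE = 3(−0.4) + 1(+0.6) = -0.6Δ_oct = -0.6 × 7800 = -4680 cm⁻¹.
In a tetrahedral site the filling is e² t₂²: CFSE(tet) = -0.4Δₜ = -0.4 × (4/9)(7800) = -1387 cm⁻¹.
Subtracting, OSPE = -4680 − (-1387) = -3293 cm⁻¹.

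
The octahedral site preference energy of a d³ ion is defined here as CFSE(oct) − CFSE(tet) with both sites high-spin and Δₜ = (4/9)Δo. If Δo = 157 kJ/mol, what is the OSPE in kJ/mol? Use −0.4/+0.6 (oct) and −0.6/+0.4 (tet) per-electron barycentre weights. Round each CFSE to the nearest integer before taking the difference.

Octahedral high-spin t2g^3 e_g^0: CFSE = -1.2 × 157 = -188 kJ/mol.
Tetrahedral: e^2 t2^1, CFSE = 2(−0.6) + 1(+0.4) = -0.8Δₜ = -0.8 × (4/9) × 157 = -56 kJ/mol.
OSPE = CFSE(oct) − CFSE(tet) = -188 − (-56) = -132 kJ/mol.

-132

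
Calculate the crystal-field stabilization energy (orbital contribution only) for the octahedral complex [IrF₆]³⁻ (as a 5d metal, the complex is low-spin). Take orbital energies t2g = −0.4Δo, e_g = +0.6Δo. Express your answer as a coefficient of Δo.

Each F⁻ contributes -1; 6 × (-1) = -6. With overall charge -3, Ir is in the +3 oxidation state.
Ir is in group 9, so Ir³⁺ is d⁶ (9 − 3 = 6).
Configuration: t2g^6 e_g^0.
CFSE = 6(-0.4Δo) + 0(0.6Δo) = -2.4Δo + 0.0Δo = -2.4Δo.

-2.4 Δo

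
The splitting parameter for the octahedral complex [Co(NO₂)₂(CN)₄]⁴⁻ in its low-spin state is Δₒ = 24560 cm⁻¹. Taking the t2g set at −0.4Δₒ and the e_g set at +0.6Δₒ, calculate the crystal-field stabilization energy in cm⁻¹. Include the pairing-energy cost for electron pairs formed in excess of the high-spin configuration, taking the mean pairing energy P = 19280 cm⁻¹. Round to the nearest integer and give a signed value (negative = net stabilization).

-24928

Ligand charges: 2×(-1) from NO₂⁻ and 4×(-1) from CN⁻ sum to -6; with overall charge -4, Co is +2.
Co is in group 9, so Co²⁺ is d⁷ (9 − 2 = 7).
Electron filling gives t2g^6 e_g^1.
Orbital CFSE = 6(-0.4) + 1(0.6) = -1.8Δₒ = -1.8 × 24560 = -44208 cm⁻¹.
High-spin d⁷ would be t2g^5 e_g^2 with 2 pairs; low-spin has 3, so 1 excess pair costs +1P = +19280 cm⁻¹.
Overall CFSE = -44208 + 19280 = -24928 cm⁻¹.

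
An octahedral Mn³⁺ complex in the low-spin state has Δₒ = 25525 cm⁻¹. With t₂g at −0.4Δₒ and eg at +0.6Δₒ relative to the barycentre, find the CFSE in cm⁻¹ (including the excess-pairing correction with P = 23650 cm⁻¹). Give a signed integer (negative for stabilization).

-17190

Mn is in group 7, so Mn³⁺ is d⁴ (7 − 3 = 4).
Electron filling gives t₂g⁴ eg⁰.
CFSE(orbital) = 4×(-0.4Δₒ) + 0×(0.6Δₒ) = -1.6Δₒ; with Δₒ = 25525 cm⁻¹ that is -40840 cm⁻¹.
Pairing penalty: 1 pair vs 0 in the high-spin reference → 1 extra × P = 23650 cm⁻¹.
Net CFSE = -40840 + 23650 = -17190 cm⁻¹.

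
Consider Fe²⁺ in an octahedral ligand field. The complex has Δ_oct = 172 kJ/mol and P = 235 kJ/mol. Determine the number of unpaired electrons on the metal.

Fe sits in group 8; removing 2 electrons leaves Fe²⁺ with 8 − 2 = 6 d electrons.
With Δ_oct < P the complex is high-spin.
Filling d⁶ accordingly: t₂g⁴ eg².
Unpaired electrons: 4.

4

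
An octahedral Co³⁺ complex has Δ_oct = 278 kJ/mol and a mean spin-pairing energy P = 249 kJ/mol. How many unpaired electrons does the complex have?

Co is in group 9, so Co³⁺ is d⁶ (9 − 3 = 6).
Since Δ_oct = 278 kJ/mol > P = 249 kJ/mol, the complex adopts the low-spin configuration.
Configuration: t₂g⁶ eg⁰.
Unpaired electrons: 0.

0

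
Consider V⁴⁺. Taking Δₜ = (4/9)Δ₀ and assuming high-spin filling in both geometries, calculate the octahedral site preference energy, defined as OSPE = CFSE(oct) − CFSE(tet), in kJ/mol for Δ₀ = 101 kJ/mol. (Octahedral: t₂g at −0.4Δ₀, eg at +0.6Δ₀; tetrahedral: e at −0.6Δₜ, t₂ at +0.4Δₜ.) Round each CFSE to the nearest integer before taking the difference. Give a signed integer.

V sits in group 5; removing 4 electrons leaves V⁴⁺ with 5 − 4 = 1 d electrons.
Octahedral (high-spin): t₂g¹ eg⁰, CFSE = 1(−0.4) + 0(+0.6) = -0.4Δ₀ = -0.4 × 101 = -40 kJ/mol.
Tetrahedral e¹ t₂⁰ gives -0.6Δₜ = -0.6 × (4/9) × 101 = -27 kJ/mol.
OSPE = CFSE(oct) − CFSE(tet) = -40 − (-27) = -13 kJ/mol.

-13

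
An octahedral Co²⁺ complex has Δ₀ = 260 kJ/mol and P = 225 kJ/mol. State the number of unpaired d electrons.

1

Group 9 minus oxidation state +2 gives a d⁷ configuration for Co²⁺.
Here Δ₀ > P (260 > 225), so the low-spin state is favoured.
Filling d⁷ accordingly: t₂g⁶ eg¹.
Unpaired electrons: 1.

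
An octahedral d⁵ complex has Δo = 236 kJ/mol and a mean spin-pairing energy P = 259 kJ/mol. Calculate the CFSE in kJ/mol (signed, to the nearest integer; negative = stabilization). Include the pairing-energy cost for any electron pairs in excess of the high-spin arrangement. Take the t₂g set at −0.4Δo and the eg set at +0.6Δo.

0

Since Δo = 236 kJ/mol < P = 259 kJ/mol, the complex adopts the high-spin configuration.
That gives t₂g³ eg².
Orbital CFSE = 0.0Δo = 0.0 × 236 = 0 kJ/mol.
High-spin has no excess pairs, so no pairing correction applies.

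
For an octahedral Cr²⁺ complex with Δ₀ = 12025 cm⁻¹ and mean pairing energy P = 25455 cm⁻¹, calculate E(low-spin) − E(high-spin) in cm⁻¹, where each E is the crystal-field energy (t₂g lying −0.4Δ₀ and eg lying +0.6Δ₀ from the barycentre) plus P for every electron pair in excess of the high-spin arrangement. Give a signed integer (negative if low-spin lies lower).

13430

Cr sits in group 6; removing 2 electrons leaves Cr²⁺ with 6 − 2 = 4 d electrons.
High-spin d⁴ fills as t₂g³ eg¹ with CFSE 3(−0.4) + 1(+0.6) = -0.6Δ₀ = -7215 cm⁻¹.
For low-spin the configuration is t₂g⁴ eg⁰: orbital energy -1.6 × 12025 = -19240 cm⁻¹, and 1 additional pair relative to high-spin adds 25455 cm⁻¹, giving 6215 cm⁻¹.
The difference is 6215 − (-7215) = 13430 cm⁻¹, so high-spin lies lower.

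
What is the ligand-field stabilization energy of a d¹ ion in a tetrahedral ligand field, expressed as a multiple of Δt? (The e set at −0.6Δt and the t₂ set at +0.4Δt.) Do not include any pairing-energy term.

-0.6 Δt

With tetrahedral geometry the complex is necessarily high-spin.
Configuration: e¹ t₂⁰.
CFSE = 1(-0.6Δt) + 0(0.4Δt) = -0.6Δt + 0.0Δt = -0.6Δt.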